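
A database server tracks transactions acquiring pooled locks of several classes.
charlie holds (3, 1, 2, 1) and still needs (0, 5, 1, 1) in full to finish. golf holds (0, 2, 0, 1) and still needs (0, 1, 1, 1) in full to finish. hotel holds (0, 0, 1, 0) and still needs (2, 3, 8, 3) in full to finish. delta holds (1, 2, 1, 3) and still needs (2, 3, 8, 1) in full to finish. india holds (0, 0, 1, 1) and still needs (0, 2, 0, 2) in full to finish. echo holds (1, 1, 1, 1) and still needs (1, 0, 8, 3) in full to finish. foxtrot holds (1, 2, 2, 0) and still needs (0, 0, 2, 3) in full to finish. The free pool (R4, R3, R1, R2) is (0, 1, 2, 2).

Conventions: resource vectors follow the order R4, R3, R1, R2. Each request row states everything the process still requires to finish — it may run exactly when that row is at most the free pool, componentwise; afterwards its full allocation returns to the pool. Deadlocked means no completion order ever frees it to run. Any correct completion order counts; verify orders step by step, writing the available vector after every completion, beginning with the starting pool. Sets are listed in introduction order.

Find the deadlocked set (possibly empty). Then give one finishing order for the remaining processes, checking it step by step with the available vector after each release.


The deadlocked set is hotel, delta and echo.
Key observation: even finishing golf, india, foxtrot, charlie leaves just (4, 6, 7, 5) free — too little R1 for any of the remaining processes.
One completion order for the rest: golf, india, foxtrot, charlie. Step-by-step check:
  pool = (0, 1, 2, 2)
  golf needs (0, 1, 1, 1) <= (0, 1, 2, 2) -> finishes; pool += (0, 2, 0, 1) = (0, 3, 2, 3)
  india needs (0, 2, 0, 2) <= (0, 3, 2, 3) -> finishes; pool += (0, 0, 1, 1) = (0, 3, 3, 4)
  foxtrot needs (0, 0, 2, 3) <= (0, 3, 3, 4) -> finishes; pool += (1, 2, 2, 0) = (1, 5, 5, 4)
  charlie needs (0, 5, 1, 1) <= (1, 5, 5, 4) -> finishes; pool += (3, 1, 2, 1) = (4, 6, 7, 5)
None of the blocked processes ever fits:
  hotel cannot run: need (2, 3, 8, 3) vs free (4, 6, 7, 5) (insufficient R1)
  delta cannot run: need (2, 3, 8, 1) vs free (4, 6, 7, 5) (insufficient R1)
  echo cannot run: need (1, 0, 8, 3) vs free (4, 6, 7, 5) (insufficient R1)


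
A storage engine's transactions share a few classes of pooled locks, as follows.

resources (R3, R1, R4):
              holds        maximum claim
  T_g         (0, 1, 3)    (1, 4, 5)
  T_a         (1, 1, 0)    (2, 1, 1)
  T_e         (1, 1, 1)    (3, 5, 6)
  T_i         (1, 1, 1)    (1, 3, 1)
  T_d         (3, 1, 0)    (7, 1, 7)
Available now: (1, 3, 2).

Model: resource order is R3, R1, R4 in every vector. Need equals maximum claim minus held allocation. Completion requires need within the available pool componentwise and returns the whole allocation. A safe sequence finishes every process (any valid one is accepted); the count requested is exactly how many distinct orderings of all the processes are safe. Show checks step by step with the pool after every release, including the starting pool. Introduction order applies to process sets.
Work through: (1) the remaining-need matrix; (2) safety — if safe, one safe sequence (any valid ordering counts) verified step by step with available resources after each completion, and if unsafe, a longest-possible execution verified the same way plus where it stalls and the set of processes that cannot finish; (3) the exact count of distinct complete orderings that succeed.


(1) Need matrix, components ordered R3, R1, R4:
  T_g: (1, 3, 2)
  T_a: (1, 0, 1)
  T_e: (2, 4, 5)
  T_i: (0, 2, 0)
  T_d: (4, 0, 7)
(2) SAFE, for example via the order T_a, T_g, T_e, T_i, T_d.
Key observation: at T_a the run first touches a limit — (1, 0, 1) against (1, 3, 2), exact on a resource it actually requests.
Check, step by step:
  pool = (1, 3, 2)
  T_a needs (1, 0, 1) <= (1, 3, 2) -> finishes; pool += (1, 1, 0) = (2, 4, 2)
  T_g needs (1, 3, 2) <= (2, 4, 2) -> finishes; pool += (0, 1, 3) = (2, 5, 5)
  T_e needs (2, 4, 5) <= (2, 5, 5) -> finishes; pool += (1, 1, 1) = (3, 6, 6)
  T_i needs (0, 2, 0) <= (3, 6, 6) -> finishes; pool += (1, 1, 1) = (4, 7, 7)
  T_d needs (4, 0, 7) <= (4, 7, 7) -> finishes; pool += (3, 1, 0) = (7, 8, 7)
(3) Exactly 10 of the possible complete orderings are safe sequences.


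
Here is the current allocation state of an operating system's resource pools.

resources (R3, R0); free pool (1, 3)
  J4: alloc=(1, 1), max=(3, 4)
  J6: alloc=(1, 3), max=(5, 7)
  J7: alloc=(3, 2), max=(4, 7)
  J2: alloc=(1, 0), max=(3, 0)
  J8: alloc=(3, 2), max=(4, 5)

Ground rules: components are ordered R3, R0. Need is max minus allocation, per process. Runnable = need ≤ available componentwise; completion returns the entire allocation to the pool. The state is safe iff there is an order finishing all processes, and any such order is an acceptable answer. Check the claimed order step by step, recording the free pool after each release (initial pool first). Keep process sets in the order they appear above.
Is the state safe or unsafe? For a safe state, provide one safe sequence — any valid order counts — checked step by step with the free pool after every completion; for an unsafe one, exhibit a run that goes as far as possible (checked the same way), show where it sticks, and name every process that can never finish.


SAFE, for example via the order J8, J2, J7, J4, J6.
Key observation: J8 is the earliest step where a requested resource binds exactly: need (1, 3), pool (1, 3) at its turn.
Check, step by step:
  pool = (1, 3)
  J8 needs (1, 3) <= (1, 3) -> finishes; pool += (3, 2) = (4, 5)
  J2 needs (2, 0) <= (4, 5) -> finishes; pool += (1, 0) = (5, 5)
  J7 needs (1, 5) <= (5, 5) -> finishes; pool += (3, 2) = (8, 7)
  J4 needs (2, 3) <= (8, 7) -> finishes; pool += (1, 1) = (9, 8)
  J6 needs (4, 4) <= (9, 8) -> finishes; pool += (1, 3) = (10, 11)


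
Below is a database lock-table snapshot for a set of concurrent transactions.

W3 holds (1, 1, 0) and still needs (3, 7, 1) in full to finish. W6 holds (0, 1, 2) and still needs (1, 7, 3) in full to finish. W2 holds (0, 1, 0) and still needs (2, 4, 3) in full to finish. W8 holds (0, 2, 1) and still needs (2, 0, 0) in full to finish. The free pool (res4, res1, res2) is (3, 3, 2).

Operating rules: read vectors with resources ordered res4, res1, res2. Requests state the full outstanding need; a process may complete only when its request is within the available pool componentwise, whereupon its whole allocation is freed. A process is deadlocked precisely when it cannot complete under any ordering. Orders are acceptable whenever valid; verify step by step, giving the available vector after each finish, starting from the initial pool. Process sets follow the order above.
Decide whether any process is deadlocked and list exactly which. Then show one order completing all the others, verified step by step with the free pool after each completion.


Deadlocked set: W3 and W6.
Key observation: the wall is res1: completing W8, W2 brings the pool only to (3, 6, 3), and all the rest need more.
A valid finishing order for the others: W8, W2. Check, step by step:
  pool = (3, 3, 2)
  W8 needs (2, 0, 0) <= (3, 3, 2) -> finishes; pool += (0, 2, 1) = (3, 5, 3)
  W2 needs (2, 4, 3) <= (3, 5, 3) -> finishes; pool += (0, 1, 0) = (3, 6, 3)
The blocked processes can never fit:
  W3 still needs (3, 7, 1) but only (3, 6, 3) is free — short on res1
  W6 still needs (1, 7, 3) but only (3, 6, 3) is free — short on res1


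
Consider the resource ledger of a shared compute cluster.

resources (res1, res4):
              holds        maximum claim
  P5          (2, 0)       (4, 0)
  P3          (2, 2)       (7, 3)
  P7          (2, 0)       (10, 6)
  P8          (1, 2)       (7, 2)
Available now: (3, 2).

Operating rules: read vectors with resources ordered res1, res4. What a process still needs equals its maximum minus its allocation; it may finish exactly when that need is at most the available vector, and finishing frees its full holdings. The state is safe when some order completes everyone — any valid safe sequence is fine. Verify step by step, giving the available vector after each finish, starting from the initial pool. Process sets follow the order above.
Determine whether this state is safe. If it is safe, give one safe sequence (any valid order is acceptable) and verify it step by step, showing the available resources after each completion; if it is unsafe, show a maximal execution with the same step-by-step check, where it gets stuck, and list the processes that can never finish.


SAFE, for example via the order P5, P3, P8, P7.
Key observation: reading the order forward, P3 is the first process whose need (5, 1) meets the free pool (5, 2) exactly on a resource it requests.
Check, step by step:
  pool = (3, 2)
  P5 needs (2, 0) <= (3, 2) -> finishes; pool += (2, 0) = (5, 2)
  P3 needs (5, 1) <= (5, 2) -> finishes; pool += (2, 2) = (7, 4)
  P8 needs (6, 0) <= (7, 4) -> finishes; pool += (1, 2) = (8, 6)
  P7 needs (8, 6) <= (8, 6) -> finishes; pool += (2, 0) = (10, 6)


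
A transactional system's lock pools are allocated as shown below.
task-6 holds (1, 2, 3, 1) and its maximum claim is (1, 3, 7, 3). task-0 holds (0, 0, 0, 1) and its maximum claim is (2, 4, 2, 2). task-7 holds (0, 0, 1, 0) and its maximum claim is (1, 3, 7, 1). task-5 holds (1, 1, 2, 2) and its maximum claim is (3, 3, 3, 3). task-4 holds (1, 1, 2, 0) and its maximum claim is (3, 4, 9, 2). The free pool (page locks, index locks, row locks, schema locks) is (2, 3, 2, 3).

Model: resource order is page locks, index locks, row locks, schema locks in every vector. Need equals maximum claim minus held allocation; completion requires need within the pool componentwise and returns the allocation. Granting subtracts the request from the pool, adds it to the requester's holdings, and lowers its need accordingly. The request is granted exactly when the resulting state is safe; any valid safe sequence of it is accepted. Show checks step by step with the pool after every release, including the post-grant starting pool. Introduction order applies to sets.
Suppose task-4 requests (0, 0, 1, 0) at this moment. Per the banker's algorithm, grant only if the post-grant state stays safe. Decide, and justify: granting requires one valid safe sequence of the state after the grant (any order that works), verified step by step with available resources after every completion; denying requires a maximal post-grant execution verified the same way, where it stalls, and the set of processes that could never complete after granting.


DENY. Granting would leave the state unsafe.
Key observation: task-5, task-0 can finish, but then (3, 4, 3, 6) is all there is, and the blocked group's row locks demands exceed it.
Pretend the grant happened; the run task-5, task-0 goes as far as possible. Verifying each step:
  pool = (2, 3, 1, 3)
  run task-5 (needs (2, 2, 1, 1), free (2, 3, 1, 3)); after release of (1, 1, 2, 2) the pool is (3, 4, 3, 5)
  run task-0 (needs (2, 4, 2, 1), free (3, 4, 3, 5)); after release of (0, 0, 0, 1) the pool is (3, 4, 3, 6)
  task-6 still needs (0, 1, 4, 2) but only (3, 4, 3, 6) is free — short on row locks
  task-7 still needs (1, 3, 6, 1) but only (3, 4, 3, 6) is free — short on row locks
  task-4 still needs (2, 3, 6, 2) but only (3, 4, 3, 6) is free — short on row locks
Had the request been granted, task-6, task-7 and task-4 could never finish.


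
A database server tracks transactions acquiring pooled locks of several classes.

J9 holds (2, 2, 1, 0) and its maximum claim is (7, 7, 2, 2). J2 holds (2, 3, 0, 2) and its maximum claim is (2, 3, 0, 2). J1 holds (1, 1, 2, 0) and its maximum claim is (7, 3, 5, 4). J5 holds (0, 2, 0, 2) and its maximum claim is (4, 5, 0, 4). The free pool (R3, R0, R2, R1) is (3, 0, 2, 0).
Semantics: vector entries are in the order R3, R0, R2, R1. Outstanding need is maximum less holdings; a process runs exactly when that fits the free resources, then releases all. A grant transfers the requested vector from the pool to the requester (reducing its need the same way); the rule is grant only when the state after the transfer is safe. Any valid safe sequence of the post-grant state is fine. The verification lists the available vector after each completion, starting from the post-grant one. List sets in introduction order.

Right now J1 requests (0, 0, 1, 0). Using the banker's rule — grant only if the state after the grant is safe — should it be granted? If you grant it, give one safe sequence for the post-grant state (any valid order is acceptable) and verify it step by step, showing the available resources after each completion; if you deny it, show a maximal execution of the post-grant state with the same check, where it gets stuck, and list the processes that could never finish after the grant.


GRANT: granting preserves safety; a valid post-grant sequence is J2, J5, J9, J1.
Key observation: post-grant, (3, 0, 1, 0) remains, and an order beginning with J2 completes everyone.
Check on the post-grant state, step by step:
  pool = (3, 0, 1, 0)
  J2 needs (0, 0, 0, 0) <= (3, 0, 1, 0) -> finishes; pool += (2, 3, 0, 2) = (5, 3, 1, 2)
  J5 needs (4, 3, 0, 2) <= (5, 3, 1, 2) -> finishes; pool += (0, 2, 0, 2) = (5, 5, 1, 4)
  J9 needs (5, 5, 1, 2) <= (5, 5, 1, 4) -> finishes; pool += (2, 2, 1, 0) = (7, 7, 2, 4)
  J1 needs (6, 2, 2, 4) <= (7, 7, 2, 4) -> finishes; pool += (1, 1, 3, 0) = (8, 8, 5, 4)


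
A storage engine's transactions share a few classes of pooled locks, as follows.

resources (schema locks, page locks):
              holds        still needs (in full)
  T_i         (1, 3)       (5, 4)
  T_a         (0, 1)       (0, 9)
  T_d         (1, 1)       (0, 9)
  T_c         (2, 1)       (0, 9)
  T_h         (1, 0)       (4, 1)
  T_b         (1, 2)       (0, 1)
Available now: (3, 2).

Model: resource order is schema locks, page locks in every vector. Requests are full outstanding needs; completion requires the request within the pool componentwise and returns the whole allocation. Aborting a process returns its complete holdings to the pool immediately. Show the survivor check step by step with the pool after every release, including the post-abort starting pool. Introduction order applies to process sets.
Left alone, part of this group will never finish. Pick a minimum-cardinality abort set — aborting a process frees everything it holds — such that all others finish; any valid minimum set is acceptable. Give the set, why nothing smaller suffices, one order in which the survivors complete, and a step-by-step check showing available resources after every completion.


Minimum abort set: T_a and T_d.
Key observation: the deadlocked T_c becomes finishable only because T_a and T_d released (1, 2); it completes at step 4 below.
Why nothing smaller works — every single abort fails: T_i alone leaves T_a blocked (short on page locks); T_a alone leaves T_d blocked (short on page locks); T_d alone leaves T_a blocked (short on page locks); T_c alone leaves T_a blocked (short on page locks); T_h alone leaves T_a blocked (short on page locks); T_b alone leaves T_a blocked (short on page locks).
One survivor order: T_b, T_h, T_i, T_c. Check, step by step (post-abort pool first):
  pool = (4, 4)
  run T_b (needs (0, 1), free (4, 4)); after release of (1, 2) the pool is (5, 6)
  run T_h (needs (4, 1), free (5, 6)); after release of (1, 0) the pool is (6, 6)
  run T_i (needs (5, 4), free (6, 6)); after release of (1, 3) the pool is (7, 9)
  run T_c (needs (0, 9), free (7, 9)); after release of (2, 1) the pool is (9, 10)


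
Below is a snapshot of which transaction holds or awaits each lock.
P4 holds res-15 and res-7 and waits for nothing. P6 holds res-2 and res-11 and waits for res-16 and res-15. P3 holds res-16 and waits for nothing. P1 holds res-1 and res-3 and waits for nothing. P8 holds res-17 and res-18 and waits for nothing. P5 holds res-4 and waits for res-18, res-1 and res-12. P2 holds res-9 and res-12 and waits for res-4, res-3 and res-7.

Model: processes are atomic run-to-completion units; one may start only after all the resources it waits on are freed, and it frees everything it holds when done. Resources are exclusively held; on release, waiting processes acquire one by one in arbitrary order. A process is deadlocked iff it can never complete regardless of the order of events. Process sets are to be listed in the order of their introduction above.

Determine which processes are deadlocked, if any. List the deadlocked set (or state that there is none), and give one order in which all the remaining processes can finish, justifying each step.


The deadlocked set is P5 and P2.
Key observation: the waits loop around P5 -> P2 -> P5 with no way out; no other process is dragged down with it.
The rest can finish in the order P3, P8, P1, P4, P6.
Check, step by step:
  run P3 (it waits on nothing); releases res-16
  run P8 (it waits on nothing); releases res-17 and res-18
  run P1 (it waits on nothing); releases res-1 and res-3
  run P4 (it waits on nothing); releases res-15 and res-7
  P6: everything it awaited (res-16 and res-15) is free; runs, freeing res-2 and res-11


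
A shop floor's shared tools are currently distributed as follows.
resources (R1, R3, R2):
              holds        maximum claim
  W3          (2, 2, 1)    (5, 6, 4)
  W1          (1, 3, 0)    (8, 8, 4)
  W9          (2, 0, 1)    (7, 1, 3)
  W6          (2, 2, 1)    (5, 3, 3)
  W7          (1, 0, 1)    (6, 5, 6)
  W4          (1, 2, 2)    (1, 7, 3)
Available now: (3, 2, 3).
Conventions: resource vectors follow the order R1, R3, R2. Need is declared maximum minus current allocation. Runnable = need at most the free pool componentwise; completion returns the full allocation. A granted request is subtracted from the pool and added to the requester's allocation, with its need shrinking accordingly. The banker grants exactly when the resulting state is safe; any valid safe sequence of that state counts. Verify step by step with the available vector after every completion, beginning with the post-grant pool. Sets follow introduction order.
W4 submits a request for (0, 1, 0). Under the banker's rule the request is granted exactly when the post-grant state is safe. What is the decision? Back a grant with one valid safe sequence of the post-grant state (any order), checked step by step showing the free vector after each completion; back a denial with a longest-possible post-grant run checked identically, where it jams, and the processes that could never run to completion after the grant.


DENY: after the grant no complete ordering would exist.
Key observation: the pool after W6, W9 is (7, 3, 5); every surviving request exceeds it in R3, so progress ends there.
On the post-grant state, W6, W9 is a maximal run — nothing extends it. Step-by-step check:
  pool = (3, 1, 3)
  W6 needs (3, 1, 2) <= (3, 1, 3) -> finishes; pool += (2, 2, 1) = (5, 3, 4)
  W9 needs (5, 1, 2) <= (5, 3, 4) -> finishes; pool += (2, 0, 1) = (7, 3, 5)
  blocked: W3 wants (3, 4, 3), pool (7, 3, 5) — not enough R3
  blocked: W1 wants (7, 5, 4), pool (7, 3, 5) — not enough R3
  blocked: W7 wants (5, 5, 5), pool (7, 3, 5) — not enough R3
  blocked: W4 wants (0, 4, 1), pool (7, 3, 5) — not enough R3
Had the request been granted, W3, W1, W7 and W4 could never finish.


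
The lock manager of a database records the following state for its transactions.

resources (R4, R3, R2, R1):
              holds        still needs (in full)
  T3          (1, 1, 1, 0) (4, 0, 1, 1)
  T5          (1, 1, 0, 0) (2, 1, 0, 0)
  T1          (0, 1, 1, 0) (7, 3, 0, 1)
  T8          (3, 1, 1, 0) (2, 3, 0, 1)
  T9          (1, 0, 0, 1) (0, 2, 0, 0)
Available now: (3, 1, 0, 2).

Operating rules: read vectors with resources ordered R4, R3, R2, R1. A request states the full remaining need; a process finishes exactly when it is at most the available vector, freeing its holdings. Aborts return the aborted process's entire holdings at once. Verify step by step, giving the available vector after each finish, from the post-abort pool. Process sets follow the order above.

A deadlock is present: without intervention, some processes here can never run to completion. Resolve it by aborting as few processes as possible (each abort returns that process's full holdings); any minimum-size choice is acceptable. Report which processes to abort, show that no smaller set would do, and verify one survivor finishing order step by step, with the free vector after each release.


Abort T8.
Key observation: before aborting T8, T3 was permanently blocked — no order could ever run it; afterwards it completes at step 2.
Minimality: the empty abort set fails — the state is deadlocked as it stands.
One survivor order: T5, T3, T9, T1. Walking it through (post-abort pool first):
  pool = (6, 2, 1, 2)
  T5 needs (2, 1, 0, 0) <= (6, 2, 1, 2) -> finishes; pool += (1, 1, 0, 0) = (7, 3, 1, 2)
  T3 needs (4, 0, 1, 1) <= (7, 3, 1, 2) -> finishes; pool += (1, 1, 1, 0) = (8, 4, 2, 2)
  T9 needs (0, 2, 0, 0) <= (8, 4, 2, 2) -> finishes; pool += (1, 0, 0, 1) = (9, 4, 2, 3)
  T1 needs (7, 3, 0, 1) <= (9, 4, 2, 3) -> finishes; pool += (0, 1, 1, 0) = (9, 5, 3, 3)


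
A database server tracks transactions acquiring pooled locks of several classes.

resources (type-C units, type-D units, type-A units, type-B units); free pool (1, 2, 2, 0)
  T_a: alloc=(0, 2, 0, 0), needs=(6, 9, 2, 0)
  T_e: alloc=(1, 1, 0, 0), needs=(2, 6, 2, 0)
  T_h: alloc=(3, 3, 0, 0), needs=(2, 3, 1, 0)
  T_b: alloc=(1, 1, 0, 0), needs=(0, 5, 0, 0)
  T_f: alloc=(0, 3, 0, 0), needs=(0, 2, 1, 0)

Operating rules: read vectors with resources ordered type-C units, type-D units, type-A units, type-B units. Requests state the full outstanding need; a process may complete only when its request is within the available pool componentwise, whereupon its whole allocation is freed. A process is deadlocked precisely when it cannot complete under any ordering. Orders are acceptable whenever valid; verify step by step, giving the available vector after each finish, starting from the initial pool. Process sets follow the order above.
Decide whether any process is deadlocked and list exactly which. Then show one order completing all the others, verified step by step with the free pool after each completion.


No process is deadlocked.
Key observation: the pool covers T_f at once, and every later process fits after earlier releases.
The rest can finish in the order T_f, T_b, T_e, T_h, T_a. Check, step by step:
  pool = (1, 2, 2, 0)
  T_f: need (0, 2, 1, 0) fits (1, 2, 2, 0); releases (0, 3, 0, 0), pool now (1, 5, 2, 0)
  T_b: need (0, 5, 0, 0) fits (1, 5, 2, 0); releases (1, 1, 0, 0), pool now (2, 6, 2, 0)
  T_e: need (2, 6, 2, 0) fits (2, 6, 2, 0); releases (1, 1, 0, 0), pool now (3, 7, 2, 0)
  T_h: need (2, 3, 1, 0) fits (3, 7, 2, 0); releases (3, 3, 0, 0), pool now (6, 10, 2, 0)
  T_a: need (6, 9, 2, 0) fits (6, 10, 2, 0); releases (0, 2, 0, 0), pool now (6, 12, 2, 0)


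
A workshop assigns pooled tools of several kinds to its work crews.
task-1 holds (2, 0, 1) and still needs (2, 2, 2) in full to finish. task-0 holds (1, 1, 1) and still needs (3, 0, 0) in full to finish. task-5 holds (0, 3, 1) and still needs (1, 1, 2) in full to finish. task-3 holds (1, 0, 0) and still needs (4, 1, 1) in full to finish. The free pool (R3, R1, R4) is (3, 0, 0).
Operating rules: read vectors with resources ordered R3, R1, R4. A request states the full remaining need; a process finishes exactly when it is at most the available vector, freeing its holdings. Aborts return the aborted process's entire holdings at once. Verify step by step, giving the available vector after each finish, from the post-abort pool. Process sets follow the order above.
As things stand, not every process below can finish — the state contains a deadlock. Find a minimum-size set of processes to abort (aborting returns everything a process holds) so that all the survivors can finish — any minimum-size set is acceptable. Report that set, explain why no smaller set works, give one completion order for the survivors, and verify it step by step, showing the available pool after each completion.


The answer: abort task-5.
Key observation: the returned (0, 3, 1) from task-5 is what brings task-1 — unrunnable before, under any order — into play at step 2.
Minimality: the empty abort set fails — the state is deadlocked as it stands.
Survivors finish in the order: task-0, task-1, task-3. Step-by-step check (pool after the aborts first):
  pool = (3, 3, 1)
  task-0 needs (3, 0, 0) <= (3, 3, 1) -> finishes; pool += (1, 1, 1) = (4, 4, 2)
  task-1 needs (2, 2, 2) <= (4, 4, 2) -> finishes; pool += (2, 0, 1) = (6, 4, 3)
  task-3 needs (4, 1, 1) <= (6, 4, 3) -> finishes; pool += (1, 0, 0) = (7, 4, 3)


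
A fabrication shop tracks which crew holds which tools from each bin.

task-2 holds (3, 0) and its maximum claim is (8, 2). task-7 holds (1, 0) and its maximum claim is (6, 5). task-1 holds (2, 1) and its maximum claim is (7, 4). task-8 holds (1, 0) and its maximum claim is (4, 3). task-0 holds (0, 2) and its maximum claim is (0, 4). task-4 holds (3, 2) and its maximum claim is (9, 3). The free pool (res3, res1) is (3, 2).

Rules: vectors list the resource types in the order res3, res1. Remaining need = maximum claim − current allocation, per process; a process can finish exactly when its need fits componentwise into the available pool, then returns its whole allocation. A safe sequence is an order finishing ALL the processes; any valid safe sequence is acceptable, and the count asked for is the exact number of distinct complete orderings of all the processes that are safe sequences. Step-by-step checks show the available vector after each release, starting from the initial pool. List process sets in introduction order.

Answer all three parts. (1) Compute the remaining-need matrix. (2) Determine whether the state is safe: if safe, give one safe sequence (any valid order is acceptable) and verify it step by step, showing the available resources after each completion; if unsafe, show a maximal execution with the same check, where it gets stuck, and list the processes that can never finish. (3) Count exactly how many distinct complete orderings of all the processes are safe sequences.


(1) Need matrix, components ordered res3, res1:
  task-2: (5, 2)
  task-7: (5, 5)
  task-1: (5, 3)
  task-8: (3, 3)
  task-0: (0, 2)
  task-4: (6, 1)
(2) UNSAFE.
Key observation: once task-0, task-8 finish, the pool peaks at (4, 4) — and every remaining process still needs more res3 than that.
Going as far as possible: task-0, task-8; after that, nothing fits. Walking it through:
  pool = (3, 2)
  run task-0 (needs (0, 2), free (3, 2)); after release of (0, 2) the pool is (3, 4)
  run task-8 (needs (3, 3), free (3, 4)); after release of (1, 0) the pool is (4, 4)
  task-2 cannot run: need (5, 2) vs free (4, 4) (insufficient res3)
  task-7 cannot run: need (5, 5) vs free (4, 4) (insufficient res3 and res1)
  task-1 cannot run: need (5, 3) vs free (4, 4) (insufficient res3)
  task-4 cannot run: need (6, 1) vs free (4, 4) (insufficient res3)
Permanently blocked: task-2, task-7, task-1 and task-4.
(3) Precisely 0 of the possible complete orderings are safe sequences.


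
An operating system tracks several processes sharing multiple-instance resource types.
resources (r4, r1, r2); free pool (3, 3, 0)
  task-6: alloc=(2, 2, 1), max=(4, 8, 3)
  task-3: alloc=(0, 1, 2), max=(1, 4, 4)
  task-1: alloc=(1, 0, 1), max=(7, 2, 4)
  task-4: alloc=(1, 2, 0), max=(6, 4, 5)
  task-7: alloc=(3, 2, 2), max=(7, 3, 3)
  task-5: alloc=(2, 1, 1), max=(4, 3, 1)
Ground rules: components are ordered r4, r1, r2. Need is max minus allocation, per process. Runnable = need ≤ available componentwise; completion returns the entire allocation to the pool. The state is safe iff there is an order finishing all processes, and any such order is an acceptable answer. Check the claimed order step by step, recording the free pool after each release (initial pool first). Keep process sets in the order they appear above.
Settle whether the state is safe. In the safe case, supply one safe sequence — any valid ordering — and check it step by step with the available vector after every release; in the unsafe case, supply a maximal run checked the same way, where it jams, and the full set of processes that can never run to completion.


SAFE, for example via the order task-5, task-7, task-6, task-3, task-1, task-4.
Key observation: the first exact fit in this order is task-7 — it needs (4, 1, 1) with (5, 4, 1) free, meeting a requested resource to the last unit.
Check, step by step:
  pool = (3, 3, 0)
  task-5: need (2, 2, 0) fits (3, 3, 0); releases (2, 1, 1), pool now (5, 4, 1)
  task-7: need (4, 1, 1) fits (5, 4, 1); releases (3, 2, 2), pool now (8, 6, 3)
  task-6: need (2, 6, 2) fits (8, 6, 3); releases (2, 2, 1), pool now (10, 8, 4)
  task-3: need (1, 3, 2) fits (10, 8, 4); releases (0, 1, 2), pool now (10, 9, 6)
  task-1: need (6, 2, 3) fits (10, 9, 6); releases (1, 0, 1), pool now (11, 9, 7)
  task-4: need (5, 2, 5) fits (11, 9, 7); releases (1, 2, 0), pool now (12, 11, 7)


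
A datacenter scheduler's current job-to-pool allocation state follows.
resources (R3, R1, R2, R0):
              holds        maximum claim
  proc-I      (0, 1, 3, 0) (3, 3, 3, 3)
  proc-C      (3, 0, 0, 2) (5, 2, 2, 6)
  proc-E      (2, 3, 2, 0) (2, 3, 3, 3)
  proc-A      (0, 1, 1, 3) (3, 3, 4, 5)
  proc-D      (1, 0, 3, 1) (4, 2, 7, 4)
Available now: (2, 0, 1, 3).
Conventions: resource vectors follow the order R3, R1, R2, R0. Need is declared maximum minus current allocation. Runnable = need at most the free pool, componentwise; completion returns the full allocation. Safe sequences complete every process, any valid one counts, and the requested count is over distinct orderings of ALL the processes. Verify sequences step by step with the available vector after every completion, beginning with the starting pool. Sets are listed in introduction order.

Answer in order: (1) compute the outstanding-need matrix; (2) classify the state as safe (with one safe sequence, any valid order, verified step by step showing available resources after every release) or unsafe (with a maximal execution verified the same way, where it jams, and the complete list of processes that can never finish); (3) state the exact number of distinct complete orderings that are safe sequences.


(1) Need matrix, components ordered R3, R1, R2, R0:
  proc-I: (3, 2, 0, 3)
  proc-C: (2, 2, 2, 4)
  proc-E: (0, 0, 1, 3)
  proc-A: (3, 2, 3, 2)
  proc-D: (3, 2, 4, 3)
(2) SAFE — a valid safe sequence is proc-E, proc-A, proc-C, proc-I, proc-D.
Key observation: reading the order forward, proc-E is the first process whose need (0, 0, 1, 3) meets the free pool (2, 0, 1, 3) exactly on a resource it requests.
Step-by-step check:
  pool = (2, 0, 1, 3)
  proc-E: need (0, 0, 1, 3) fits (2, 0, 1, 3); releases (2, 3, 2, 0), pool now (4, 3, 3, 3)
  proc-A: need (3, 2, 3, 2) fits (4, 3, 3, 3); releases (0, 1, 1, 3), pool now (4, 4, 4, 6)
  proc-C: need (2, 2, 2, 4) fits (4, 4, 4, 6); releases (3, 0, 0, 2), pool now (7, 4, 4, 8)
  proc-I: need (3, 2, 0, 3) fits (7, 4, 4, 8); releases (0, 1, 3, 0), pool now (7, 5, 7, 8)
  proc-D: need (3, 2, 4, 3) fits (7, 5, 7, 8); releases (1, 0, 3, 1), pool now (8, 5, 10, 9)
(3) Exactly 10 of the possible complete orderings are safe sequences.


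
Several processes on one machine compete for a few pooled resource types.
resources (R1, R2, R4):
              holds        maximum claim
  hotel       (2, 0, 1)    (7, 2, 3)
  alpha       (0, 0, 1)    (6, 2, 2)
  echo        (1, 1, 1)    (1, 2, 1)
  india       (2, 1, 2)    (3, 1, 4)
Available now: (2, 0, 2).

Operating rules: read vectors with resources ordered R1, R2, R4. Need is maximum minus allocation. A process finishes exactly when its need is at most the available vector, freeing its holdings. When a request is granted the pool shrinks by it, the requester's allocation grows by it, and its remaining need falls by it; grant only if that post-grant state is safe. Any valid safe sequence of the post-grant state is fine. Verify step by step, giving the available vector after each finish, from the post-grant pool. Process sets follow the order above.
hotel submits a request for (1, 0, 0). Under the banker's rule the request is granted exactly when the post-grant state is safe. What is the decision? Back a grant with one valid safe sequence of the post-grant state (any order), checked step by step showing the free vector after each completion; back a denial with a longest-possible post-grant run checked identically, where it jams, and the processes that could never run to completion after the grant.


GRANT. The post-grant state is safe; one safe sequence: india, echo, hotel, alpha.
Key observation: granting shrinks the pool to (1, 0, 2), yet india still fits and the chain goes through.
Check on the post-grant state, step by step:
  pool = (1, 0, 2)
  run india (needs (1, 0, 2), free (1, 0, 2)); after release of (2, 1, 2) the pool is (3, 1, 4)
  run echo (needs (0, 1, 0), free (3, 1, 4)); after release of (1, 1, 1) the pool is (4, 2, 5)
  run hotel (needs (4, 2, 2), free (4, 2, 5)); after release of (3, 0, 1) the pool is (7, 2, 6)
  run alpha (needs (6, 2, 1), free (7, 2, 6)); after release of (0, 0, 1) the pool is (7, 2, 7)


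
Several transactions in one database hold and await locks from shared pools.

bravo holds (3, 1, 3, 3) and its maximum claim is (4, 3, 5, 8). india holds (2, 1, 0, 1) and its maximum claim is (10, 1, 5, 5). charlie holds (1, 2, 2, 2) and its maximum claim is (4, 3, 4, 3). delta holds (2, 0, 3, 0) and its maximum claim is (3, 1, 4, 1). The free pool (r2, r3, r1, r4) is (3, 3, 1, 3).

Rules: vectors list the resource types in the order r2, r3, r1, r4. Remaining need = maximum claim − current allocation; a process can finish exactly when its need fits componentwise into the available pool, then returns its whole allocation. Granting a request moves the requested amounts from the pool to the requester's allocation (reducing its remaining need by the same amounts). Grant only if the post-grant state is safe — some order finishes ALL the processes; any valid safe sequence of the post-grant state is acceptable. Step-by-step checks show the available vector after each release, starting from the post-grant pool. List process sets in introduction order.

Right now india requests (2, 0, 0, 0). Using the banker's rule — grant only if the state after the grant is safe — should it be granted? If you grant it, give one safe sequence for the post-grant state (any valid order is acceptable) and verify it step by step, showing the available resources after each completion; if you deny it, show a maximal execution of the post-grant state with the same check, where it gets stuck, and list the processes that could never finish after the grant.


GRANT — the state after the grant stays safe, e.g. via delta, charlie, bravo, india.
Key observation: with (1, 3, 1, 3) left after the transfer, delta can run at once — the state stays safe.
Verifying the post-grant state step by step:
  pool = (1, 3, 1, 3)
  run delta (needs (1, 1, 1, 1), free (1, 3, 1, 3)); after release of (2, 0, 3, 0) the pool is (3, 3, 4, 3)
  run charlie (needs (3, 1, 2, 1), free (3, 3, 4, 3)); after release of (1, 2, 2, 2) the pool is (4, 5, 6, 5)
  run bravo (needs (1, 2, 2, 5), free (4, 5, 6, 5)); after release of (3, 1, 3, 3) the pool is (7, 6, 9, 8)
  run india (needs (6, 0, 5, 4), free (7, 6, 9, 8)); after release of (4, 1, 0, 1) the pool is (11, 7, 9, 9)


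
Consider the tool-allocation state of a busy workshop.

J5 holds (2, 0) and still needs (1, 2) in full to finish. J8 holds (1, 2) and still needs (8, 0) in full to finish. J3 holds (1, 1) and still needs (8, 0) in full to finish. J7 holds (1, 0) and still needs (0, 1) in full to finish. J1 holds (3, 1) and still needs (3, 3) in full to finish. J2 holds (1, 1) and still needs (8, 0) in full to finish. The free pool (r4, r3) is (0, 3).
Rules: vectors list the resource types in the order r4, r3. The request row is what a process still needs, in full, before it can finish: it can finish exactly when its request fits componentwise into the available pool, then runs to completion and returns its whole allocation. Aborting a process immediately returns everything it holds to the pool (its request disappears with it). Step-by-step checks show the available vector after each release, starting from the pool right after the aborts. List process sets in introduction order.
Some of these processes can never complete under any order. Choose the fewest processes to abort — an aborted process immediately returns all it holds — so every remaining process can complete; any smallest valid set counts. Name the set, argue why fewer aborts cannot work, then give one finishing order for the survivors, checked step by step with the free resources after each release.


The answer: abort J8 and J2.
Key observation: J3 had no path to completion before; after the abort of J8 and J2 ((2, 3) returned), step 4 is where it fits.
No one abort is enough; case by case: J5 alone leaves J8 blocked (short on r4); J8 alone leaves J3 blocked (short on r4); J3 alone leaves J8 blocked (short on r4); J7 alone leaves J8 blocked (short on r4); J1 alone leaves J8 blocked (short on r4); J2 alone leaves J8 blocked (short on r4).
One survivor order: J7, J1, J5, J3. Verifying each step (post-abort pool first):
  pool = (2, 6)
  run J7 (needs (0, 1), free (2, 6)); after release of (1, 0) the pool is (3, 6)
  run J1 (needs (3, 3), free (3, 6)); after release of (3, 1) the pool is (6, 7)
  run J5 (needs (1, 2), free (6, 7)); after release of (2, 0) the pool is (8, 7)
  run J3 (needs (8, 0), free (8, 7)); after release of (1, 1) the pool is (9, 8)


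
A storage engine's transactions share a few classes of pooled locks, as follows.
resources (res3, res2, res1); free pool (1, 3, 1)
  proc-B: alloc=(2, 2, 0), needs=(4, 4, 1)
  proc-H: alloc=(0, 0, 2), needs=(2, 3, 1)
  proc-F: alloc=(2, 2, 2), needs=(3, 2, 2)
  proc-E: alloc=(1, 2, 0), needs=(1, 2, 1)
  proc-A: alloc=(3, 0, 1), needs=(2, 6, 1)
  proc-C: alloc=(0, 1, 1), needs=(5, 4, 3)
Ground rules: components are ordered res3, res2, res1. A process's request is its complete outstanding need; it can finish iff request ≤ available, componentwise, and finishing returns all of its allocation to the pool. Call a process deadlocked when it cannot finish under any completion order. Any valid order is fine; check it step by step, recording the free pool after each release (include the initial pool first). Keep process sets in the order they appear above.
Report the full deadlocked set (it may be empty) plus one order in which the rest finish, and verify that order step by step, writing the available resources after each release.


Deadlocked set: proc-B, proc-F, proc-A and proc-C.
Key observation: after proc-E, proc-H the pool peaks at (2, 5, 3), and each blocked process is short somewhere: proc-B on res3; proc-F on res3; proc-A on res2; proc-C on res3.
A valid finishing order for the others: proc-E, proc-H. Verifying each step:
  pool = (1, 3, 1)
  proc-E needs (1, 2, 1) <= (1, 3, 1) -> finishes; pool += (1, 2, 0) = (2, 5, 1)
  proc-H needs (2, 3, 1) <= (2, 5, 1) -> finishes; pool += (0, 0, 2) = (2, 5, 3)
None of the blocked processes ever fits:
  proc-B cannot run: need (4, 4, 1) vs free (2, 5, 3) (insufficient res3)
  proc-F cannot run: need (3, 2, 2) vs free (2, 5, 3) (insufficient res3)
  proc-A cannot run: need (2, 6, 1) vs free (2, 5, 3) (insufficient res2)
  proc-C cannot run: need (5, 4, 3) vs free (2, 5, 3) (insufficient res3)


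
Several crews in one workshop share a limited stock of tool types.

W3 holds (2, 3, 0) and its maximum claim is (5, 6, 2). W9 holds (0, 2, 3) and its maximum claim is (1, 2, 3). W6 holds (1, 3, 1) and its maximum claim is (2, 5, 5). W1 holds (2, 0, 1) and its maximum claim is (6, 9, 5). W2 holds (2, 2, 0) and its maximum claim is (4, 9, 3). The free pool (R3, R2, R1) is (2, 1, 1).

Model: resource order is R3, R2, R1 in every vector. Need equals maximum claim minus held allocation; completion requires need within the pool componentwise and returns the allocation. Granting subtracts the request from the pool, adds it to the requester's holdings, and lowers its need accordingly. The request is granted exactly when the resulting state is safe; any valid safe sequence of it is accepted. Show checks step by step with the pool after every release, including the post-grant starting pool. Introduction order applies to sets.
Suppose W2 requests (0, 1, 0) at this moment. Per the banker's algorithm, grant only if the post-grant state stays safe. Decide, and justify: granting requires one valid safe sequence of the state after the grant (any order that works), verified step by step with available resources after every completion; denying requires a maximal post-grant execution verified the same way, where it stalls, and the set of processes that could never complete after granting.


GRANT. The post-grant state is safe; one safe sequence: W9, W6, W3, W2, W1.
Key observation: with (2, 0, 1) left after the transfer, W9 can run at once — the state stays safe.
Verifying the post-grant state step by step:
  pool = (2, 0, 1)
  W9 needs (1, 0, 0) <= (2, 0, 1) -> finishes; pool += (0, 2, 3) = (2, 2, 4)
  W6 needs (1, 2, 4) <= (2, 2, 4) -> finishes; pool += (1, 3, 1) = (3, 5, 5)
  W3 needs (3, 3, 2) <= (3, 5, 5) -> finishes; pool += (2, 3, 0) = (5, 8, 5)
  W2 needs (2, 6, 3) <= (5, 8, 5) -> finishes; pool += (2, 3, 0) = (7, 11, 5)
  W1 needs (4, 9, 4) <= (7, 11, 5) -> finishes; pool += (2, 0, 1) = (9, 11, 6)
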